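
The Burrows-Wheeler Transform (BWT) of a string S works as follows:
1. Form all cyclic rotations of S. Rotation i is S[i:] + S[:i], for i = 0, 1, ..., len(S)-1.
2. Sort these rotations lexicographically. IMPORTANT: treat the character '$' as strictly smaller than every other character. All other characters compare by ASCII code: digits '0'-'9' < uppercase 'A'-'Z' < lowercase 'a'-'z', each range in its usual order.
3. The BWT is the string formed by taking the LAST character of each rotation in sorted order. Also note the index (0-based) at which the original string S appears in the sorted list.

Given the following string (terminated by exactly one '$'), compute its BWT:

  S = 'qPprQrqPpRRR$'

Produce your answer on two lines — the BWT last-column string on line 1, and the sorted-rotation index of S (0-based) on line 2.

All 13 rotations (rotation i = S[i:]+S[:i]):
  rot[0] = qPprQrqPpRRR$
  rot[1] = PprQrqPpRRR$q
  rot[2] = prQrqPpRRR$qP
  rot[3] = rQrqPpRRR$qPp
  rot[4] = QrqPpRRR$qPpr
  rot[5] = rqPpRRR$qPprQ
  rot[6] = qPpRRR$qPprQr
  rot[7] = PpRRR$qPprQrq
  rot[8] = pRRR$qPprQrqP
  rot[9] = RRR$qPprQrqPp
  rot[10] = RR$qPprQrqPpR
  rot[11] = R$qPprQrqPpRR
  rot[12] = $qPprQrqPpRRR
Sorted (with $ < everything):
  sorted[0] = $qPprQrqPpRRR  (last char: 'R')
  sorted[1] = PpRRR$qPprQrq  (last char: 'q')
  sorted[2] = PprQrqPpRRR$q  (last char: 'q')
  sorted[3] = QrqPpRRR$qPpr  (last char: 'r')
  sorted[4] = R$qPprQrqPpRR  (last char: 'R')
  sorted[5] = RR$qPprQrqPpR  (last char: 'R')
  sorted[6] = RRR$qPprQrqPp  (last char: 'p')
  sorted[7] = pRRR$qPprQrqP  (last char: 'P')
  sorted[8] = prQrqPpRRR$qP  (last char: 'P')
  sorted[9] = qPpRRR$qPprQr  (last char: 'r')
  sorted[10] = qPprQrqPpRRR$  (last char: '$')
  sorted[11] = rQrqPpRRR$qPp  (last char: 'p')
  sorted[12] = rqPpRRR$qPprQ  (last char: 'Q')
Last column: RqqrRRpPPr$pQ
Original string S is at sorted index 10

Answer: RqqrRRpPPr$pQ
10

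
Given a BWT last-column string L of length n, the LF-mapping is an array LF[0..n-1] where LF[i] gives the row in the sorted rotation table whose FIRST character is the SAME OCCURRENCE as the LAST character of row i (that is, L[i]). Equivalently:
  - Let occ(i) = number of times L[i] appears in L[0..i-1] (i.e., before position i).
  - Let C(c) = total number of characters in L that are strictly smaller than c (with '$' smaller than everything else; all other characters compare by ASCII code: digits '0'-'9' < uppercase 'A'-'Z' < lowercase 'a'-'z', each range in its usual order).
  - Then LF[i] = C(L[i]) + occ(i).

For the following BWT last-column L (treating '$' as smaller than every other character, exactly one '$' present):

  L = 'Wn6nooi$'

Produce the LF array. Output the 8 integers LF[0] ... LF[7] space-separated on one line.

Char counts: '$':1, '6':1, 'W':1, 'i':1, 'n':2, 'o':2
C (first-col start): C('$')=0, C('6')=1, C('W')=2, C('i')=3, C('n')=4, C('o')=6
L[0]='W': occ=0, LF[0]=C('W')+0=2+0=2
L[1]='n': occ=0, LF[1]=C('n')+0=4+0=4
L[2]='6': occ=0, LF[2]=C('6')+0=1+0=1
L[3]='n': occ=1, LF[3]=C('n')+1=4+1=5
L[4]='o': occ=0, LF[4]=C('o')+0=6+0=6
L[5]='o': occ=1, LF[5]=C('o')+1=6+1=7
L[6]='i': occ=0, LF[6]=C('i')+0=3+0=3
L[7]='$': occ=0, LF[7]=C('$')+0=0+0=0

Answer: 2 4 1 5 6 7 3 0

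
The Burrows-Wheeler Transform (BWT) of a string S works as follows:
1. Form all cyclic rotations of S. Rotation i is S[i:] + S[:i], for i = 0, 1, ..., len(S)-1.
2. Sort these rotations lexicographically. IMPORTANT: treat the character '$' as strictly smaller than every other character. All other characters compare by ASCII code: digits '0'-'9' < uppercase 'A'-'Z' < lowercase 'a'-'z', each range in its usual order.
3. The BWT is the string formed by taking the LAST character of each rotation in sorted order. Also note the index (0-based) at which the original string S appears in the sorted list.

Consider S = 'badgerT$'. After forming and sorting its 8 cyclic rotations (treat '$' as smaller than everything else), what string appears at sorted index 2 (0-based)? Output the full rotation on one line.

All 8 rotations (rotation i = S[i:]+S[:i]):
  rot[0] = badgerT$
  rot[1] = adgerT$b
  rot[2] = dgerT$ba
  rot[3] = gerT$bad
  rot[4] = erT$badg
  rot[5] = rT$badge
  rot[6] = T$badger
  rot[7] = $badgerT
Sorted (with $ < everything):
  sorted[0] = $badgerT
  sorted[1] = T$badger
  sorted[2] = adgerT$b
  sorted[3] = badgerT$
  sorted[4] = dgerT$ba
  sorted[5] = erT$badg
  sorted[6] = gerT$bad
  sorted[7] = rT$badge
sorted[2] = adgerT$b

Answer: adgerT$b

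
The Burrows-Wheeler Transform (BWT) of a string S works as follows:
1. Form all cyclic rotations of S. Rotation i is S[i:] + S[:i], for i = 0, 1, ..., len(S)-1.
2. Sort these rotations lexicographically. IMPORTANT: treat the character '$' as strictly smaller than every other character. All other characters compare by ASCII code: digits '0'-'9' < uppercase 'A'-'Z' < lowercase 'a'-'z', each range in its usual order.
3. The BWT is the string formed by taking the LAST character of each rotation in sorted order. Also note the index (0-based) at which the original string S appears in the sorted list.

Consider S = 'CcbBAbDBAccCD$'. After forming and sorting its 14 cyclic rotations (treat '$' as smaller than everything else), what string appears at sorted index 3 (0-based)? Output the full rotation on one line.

All 14 rotations (rotation i = S[i:]+S[:i]):
  rot[0] = CcbBAbDBAccCD$
  rot[1] = cbBAbDBAccCD$C
  rot[2] = bBAbDBAccCD$Cc
  rot[3] = BAbDBAccCD$Ccb
  rot[4] = AbDBAccCD$CcbB
  rot[5] = bDBAccCD$CcbBA
  rot[6] = DBAccCD$CcbBAb
  rot[7] = BAccCD$CcbBAbD
  rot[8] = AccCD$CcbBAbDB
  rot[9] = ccCD$CcbBAbDBA
  rot[10] = cCD$CcbBAbDBAc
  rot[11] = CD$CcbBAbDBAcc
  rot[12] = D$CcbBAbDBAccC
  rot[13] = $CcbBAbDBAccCD
Sorted (with $ < everything):
  sorted[0] = $CcbBAbDBAccCD
  sorted[1] = AbDBAccCD$CcbB
  sorted[2] = AccCD$CcbBAbDB
  sorted[3] = BAbDBAccCD$Ccb
  sorted[4] = BAccCD$CcbBAbD
  sorted[5] = CD$CcbBAbDBAcc
  sorted[6] = CcbBAbDBAccCD$
  sorted[7] = D$CcbBAbDBAccC
  sorted[8] = DBAccCD$CcbBAb
  sorted[9] = bBAbDBAccCD$Cc
  sorted[10] = bDBAccCD$CcbBA
  sorted[11] = cCD$CcbBAbDBAc
  sorted[12] = cbBAbDBAccCD$C
  sorted[13] = ccCD$CcbBAbDBA
sorted[3] = BAbDBAccCD$Ccb

Answer: BAbDBAccCD$Ccb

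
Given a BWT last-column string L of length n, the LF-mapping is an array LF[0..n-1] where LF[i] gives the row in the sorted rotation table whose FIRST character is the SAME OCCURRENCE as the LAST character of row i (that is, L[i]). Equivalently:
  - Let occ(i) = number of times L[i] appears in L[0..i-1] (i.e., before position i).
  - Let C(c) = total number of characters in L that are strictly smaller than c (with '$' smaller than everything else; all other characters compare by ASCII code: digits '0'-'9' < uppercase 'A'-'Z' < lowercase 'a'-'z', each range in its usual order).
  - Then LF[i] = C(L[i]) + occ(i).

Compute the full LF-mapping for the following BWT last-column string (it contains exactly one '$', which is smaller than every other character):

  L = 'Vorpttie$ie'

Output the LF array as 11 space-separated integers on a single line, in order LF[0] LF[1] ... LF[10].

Answer: 1 6 8 7 9 10 4 2 0 5 3

Derivation:
Char counts: '$':1, 'V':1, 'e':2, 'i':2, 'o':1, 'p':1, 'r':1, 't':2
C (first-col start): C('$')=0, C('V')=1, C('e')=2, C('i')=4, C('o')=6, C('p')=7, C('r')=8, C('t')=9
L[0]='V': occ=0, LF[0]=C('V')+0=1+0=1
L[1]='o': occ=0, LF[1]=C('o')+0=6+0=6
L[2]='r': occ=0, LF[2]=C('r')+0=8+0=8
L[3]='p': occ=0, LF[3]=C('p')+0=7+0=7
L[4]='t': occ=0, LF[4]=C('t')+0=9+0=9
L[5]='t': occ=1, LF[5]=C('t')+1=9+1=10
L[6]='i': occ=0, LF[6]=C('i')+0=4+0=4
L[7]='e': occ=0, LF[7]=C('e')+0=2+0=2
L[8]='$': occ=0, LF[8]=C('$')+0=0+0=0
L[9]='i': occ=1, LF[9]=C('i')+1=4+1=5
L[10]='e': occ=1, LF[10]=C('e')+1=2+1=3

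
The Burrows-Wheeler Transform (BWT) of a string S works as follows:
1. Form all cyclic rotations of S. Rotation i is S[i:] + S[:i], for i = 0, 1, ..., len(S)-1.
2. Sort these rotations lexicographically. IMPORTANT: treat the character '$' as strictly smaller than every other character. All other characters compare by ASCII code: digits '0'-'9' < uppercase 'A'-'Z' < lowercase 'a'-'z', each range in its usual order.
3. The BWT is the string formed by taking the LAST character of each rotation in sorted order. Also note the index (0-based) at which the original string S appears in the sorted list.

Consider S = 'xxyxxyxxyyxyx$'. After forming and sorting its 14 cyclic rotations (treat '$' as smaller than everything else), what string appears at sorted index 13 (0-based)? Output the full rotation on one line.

Answer: yyxyx$xxyxxyxx

Derivation:
All 14 rotations (rotation i = S[i:]+S[:i]):
  rot[0] = xxyxxyxxyyxyx$
  rot[1] = xyxxyxxyyxyx$x
  rot[2] = yxxyxxyyxyx$xx
  rot[3] = xxyxxyyxyx$xxy
  rot[4] = xyxxyyxyx$xxyx
  rot[5] = yxxyyxyx$xxyxx
  rot[6] = xxyyxyx$xxyxxy
  rot[7] = xyyxyx$xxyxxyx
  rot[8] = yyxyx$xxyxxyxx
  rot[9] = yxyx$xxyxxyxxy
  rot[10] = xyx$xxyxxyxxyy
  rot[11] = yx$xxyxxyxxyyx
  rot[12] = x$xxyxxyxxyyxy
  rot[13] = $xxyxxyxxyyxyx
Sorted (with $ < everything):
  sorted[0] = $xxyxxyxxyyxyx
  sorted[1] = x$xxyxxyxxyyxy
  sorted[2] = xxyxxyxxyyxyx$
  sorted[3] = xxyxxyyxyx$xxy
  sorted[4] = xxyyxyx$xxyxxy
  sorted[5] = xyx$xxyxxyxxyy
  sorted[6] = xyxxyxxyyxyx$x
  sorted[7] = xyxxyyxyx$xxyx
  sorted[8] = xyyxyx$xxyxxyx
  sorted[9] = yx$xxyxxyxxyyx
  sorted[10] = yxxyxxyyxyx$xx
  sorted[11] = yxxyyxyx$xxyxx
  sorted[12] = yxyx$xxyxxyxxy
  sorted[13] = yyxyx$xxyxxyxx
sorted[13] = yyxyx$xxyxxyxx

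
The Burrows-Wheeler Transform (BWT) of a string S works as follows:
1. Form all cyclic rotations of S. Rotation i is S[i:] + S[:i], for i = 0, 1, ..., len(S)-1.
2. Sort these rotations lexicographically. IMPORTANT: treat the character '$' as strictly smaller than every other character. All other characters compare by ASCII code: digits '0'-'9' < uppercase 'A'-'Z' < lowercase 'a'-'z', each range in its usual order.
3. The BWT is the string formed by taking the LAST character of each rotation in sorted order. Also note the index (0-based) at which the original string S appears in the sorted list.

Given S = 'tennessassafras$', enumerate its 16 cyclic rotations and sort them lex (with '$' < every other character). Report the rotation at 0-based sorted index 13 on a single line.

All 16 rotations (rotation i = S[i:]+S[:i]):
  rot[0] = tennessassafras$
  rot[1] = ennessassafras$t
  rot[2] = nnessassafras$te
  rot[3] = nessassafras$ten
  rot[4] = essassafras$tenn
  rot[5] = ssassafras$tenne
  rot[6] = sassafras$tennes
  rot[7] = assafras$tenness
  rot[8] = ssafras$tennessa
  rot[9] = safras$tennessas
  rot[10] = afras$tennessass
  rot[11] = fras$tennessassa
  rot[12] = ras$tennessassaf
  rot[13] = as$tennessassafr
  rot[14] = s$tennessassafra
  rot[15] = $tennessassafras
Sorted (with $ < everything):
  sorted[0] = $tennessassafras
  sorted[1] = afras$tennessass
  sorted[2] = as$tennessassafr
  sorted[3] = assafras$tenness
  sorted[4] = ennessassafras$t
  sorted[5] = essassafras$tenn
  sorted[6] = fras$tennessassa
  sorted[7] = nessassafras$ten
  sorted[8] = nnessassafras$te
  sorted[9] = ras$tennessassaf
  sorted[10] = s$tennessassafra
  sorted[11] = safras$tennessas
  sorted[12] = sassafras$tennes
  sorted[13] = ssafras$tennessa
  sorted[14] = ssassafras$tenne
  sorted[15] = tennessassafras$
sorted[13] = ssafras$tennessa

Answer: ssafras$tennessa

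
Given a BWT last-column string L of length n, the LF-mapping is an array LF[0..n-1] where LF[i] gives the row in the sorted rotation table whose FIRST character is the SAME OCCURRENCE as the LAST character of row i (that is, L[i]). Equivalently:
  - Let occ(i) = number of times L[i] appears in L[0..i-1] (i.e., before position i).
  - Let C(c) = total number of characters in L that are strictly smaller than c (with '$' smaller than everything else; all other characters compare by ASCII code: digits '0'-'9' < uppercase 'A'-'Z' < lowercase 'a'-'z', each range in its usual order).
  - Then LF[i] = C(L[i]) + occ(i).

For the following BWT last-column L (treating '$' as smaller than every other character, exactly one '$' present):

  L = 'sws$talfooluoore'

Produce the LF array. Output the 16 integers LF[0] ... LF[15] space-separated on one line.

Answer: 11 15 12 0 13 1 4 3 6 7 5 14 8 9 10 2

Derivation:
Char counts: '$':1, 'a':1, 'e':1, 'f':1, 'l':2, 'o':4, 'r':1, 's':2, 't':1, 'u':1, 'w':1
C (first-col start): C('$')=0, C('a')=1, C('e')=2, C('f')=3, C('l')=4, C('o')=6, C('r')=10, C('s')=11, C('t')=13, C('u')=14, C('w')=15
L[0]='s': occ=0, LF[0]=C('s')+0=11+0=11
L[1]='w': occ=0, LF[1]=C('w')+0=15+0=15
L[2]='s': occ=1, LF[2]=C('s')+1=11+1=12
L[3]='$': occ=0, LF[3]=C('$')+0=0+0=0
L[4]='t': occ=0, LF[4]=C('t')+0=13+0=13
L[5]='a': occ=0, LF[5]=C('a')+0=1+0=1
L[6]='l': occ=0, LF[6]=C('l')+0=4+0=4
L[7]='f': occ=0, LF[7]=C('f')+0=3+0=3
L[8]='o': occ=0, LF[8]=C('o')+0=6+0=6
L[9]='o': occ=1, LF[9]=C('o')+1=6+1=7
L[10]='l': occ=1, LF[10]=C('l')+1=4+1=5
L[11]='u': occ=0, LF[11]=C('u')+0=14+0=14
L[12]='o': occ=2, LF[12]=C('o')+2=6+2=8
L[13]='o': occ=3, LF[13]=C('o')+3=6+3=9
L[14]='r': occ=0, LF[14]=C('r')+0=10+0=10
L[15]='e': occ=0, LF[15]=C('e')+0=2+0=2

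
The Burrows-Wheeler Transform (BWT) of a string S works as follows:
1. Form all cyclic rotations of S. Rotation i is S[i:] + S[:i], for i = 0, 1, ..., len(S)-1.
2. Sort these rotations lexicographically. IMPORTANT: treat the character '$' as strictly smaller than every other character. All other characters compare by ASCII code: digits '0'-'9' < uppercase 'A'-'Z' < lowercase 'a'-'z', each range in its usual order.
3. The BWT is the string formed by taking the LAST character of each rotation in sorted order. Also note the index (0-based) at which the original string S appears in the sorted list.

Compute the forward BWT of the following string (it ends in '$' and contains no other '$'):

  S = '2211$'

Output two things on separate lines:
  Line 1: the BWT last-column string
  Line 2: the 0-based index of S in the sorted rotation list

All 5 rotations (rotation i = S[i:]+S[:i]):
  rot[0] = 2211$
  rot[1] = 211$2
  rot[2] = 11$22
  rot[3] = 1$221
  rot[4] = $2211
Sorted (with $ < everything):
  sorted[0] = $2211  (last char: '1')
  sorted[1] = 1$221  (last char: '1')
  sorted[2] = 11$22  (last char: '2')
  sorted[3] = 211$2  (last char: '2')
  sorted[4] = 2211$  (last char: '$')
Last column: 1122$
Original string S is at sorted index 4

Answer: 1122$
4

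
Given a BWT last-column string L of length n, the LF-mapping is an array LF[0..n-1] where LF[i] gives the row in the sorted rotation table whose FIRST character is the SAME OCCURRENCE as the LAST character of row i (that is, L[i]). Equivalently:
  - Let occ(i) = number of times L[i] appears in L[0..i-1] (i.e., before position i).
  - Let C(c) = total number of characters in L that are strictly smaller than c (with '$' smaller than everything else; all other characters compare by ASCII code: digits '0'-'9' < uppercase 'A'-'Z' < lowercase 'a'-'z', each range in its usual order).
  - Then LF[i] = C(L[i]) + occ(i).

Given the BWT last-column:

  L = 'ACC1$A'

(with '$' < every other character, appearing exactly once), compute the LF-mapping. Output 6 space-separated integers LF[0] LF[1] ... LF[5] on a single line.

Answer: 2 4 5 1 0 3

Derivation:
Char counts: '$':1, '1':1, 'A':2, 'C':2
C (first-col start): C('$')=0, C('1')=1, C('A')=2, C('C')=4
L[0]='A': occ=0, LF[0]=C('A')+0=2+0=2
L[1]='C': occ=0, LF[1]=C('C')+0=4+0=4
L[2]='C': occ=1, LF[2]=C('C')+1=4+1=5
L[3]='1': occ=0, LF[3]=C('1')+0=1+0=1
L[4]='$': occ=0, LF[4]=C('$')+0=0+0=0
L[5]='A': occ=1, LF[5]=C('A')+1=2+1=3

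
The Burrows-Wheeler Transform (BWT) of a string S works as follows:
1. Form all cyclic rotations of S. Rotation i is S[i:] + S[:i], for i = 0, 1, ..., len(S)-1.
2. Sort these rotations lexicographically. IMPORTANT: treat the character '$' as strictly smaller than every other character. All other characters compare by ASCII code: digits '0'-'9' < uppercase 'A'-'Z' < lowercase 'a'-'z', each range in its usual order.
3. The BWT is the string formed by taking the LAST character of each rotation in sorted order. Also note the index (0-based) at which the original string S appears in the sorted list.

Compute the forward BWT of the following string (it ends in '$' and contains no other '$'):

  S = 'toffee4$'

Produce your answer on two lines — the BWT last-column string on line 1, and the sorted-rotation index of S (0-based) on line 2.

All 8 rotations (rotation i = S[i:]+S[:i]):
  rot[0] = toffee4$
  rot[1] = offee4$t
  rot[2] = ffee4$to
  rot[3] = fee4$tof
  rot[4] = ee4$toff
  rot[5] = e4$toffe
  rot[6] = 4$toffee
  rot[7] = $toffee4
Sorted (with $ < everything):
  sorted[0] = $toffee4  (last char: '4')
  sorted[1] = 4$toffee  (last char: 'e')
  sorted[2] = e4$toffe  (last char: 'e')
  sorted[3] = ee4$toff  (last char: 'f')
  sorted[4] = fee4$tof  (last char: 'f')
  sorted[5] = ffee4$to  (last char: 'o')
  sorted[6] = offee4$t  (last char: 't')
  sorted[7] = toffee4$  (last char: '$')
Last column: 4eeffot$
Original string S is at sorted index 7

Answer: 4eeffot$
7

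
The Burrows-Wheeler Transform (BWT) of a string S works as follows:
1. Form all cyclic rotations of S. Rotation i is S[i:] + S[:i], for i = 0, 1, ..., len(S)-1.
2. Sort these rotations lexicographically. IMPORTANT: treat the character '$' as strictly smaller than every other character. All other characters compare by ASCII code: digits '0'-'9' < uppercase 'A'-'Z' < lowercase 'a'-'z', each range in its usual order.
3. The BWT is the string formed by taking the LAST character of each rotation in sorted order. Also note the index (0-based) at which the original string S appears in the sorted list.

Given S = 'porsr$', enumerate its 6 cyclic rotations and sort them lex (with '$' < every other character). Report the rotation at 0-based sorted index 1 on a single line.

All 6 rotations (rotation i = S[i:]+S[:i]):
  rot[0] = porsr$
  rot[1] = orsr$p
  rot[2] = rsr$po
  rot[3] = sr$por
  rot[4] = r$pors
  rot[5] = $porsr
Sorted (with $ < everything):
  sorted[0] = $porsr
  sorted[1] = orsr$p
  sorted[2] = porsr$
  sorted[3] = r$pors
  sorted[4] = rsr$po
  sorted[5] = sr$por
sorted[1] = orsr$p

Answer: orsr$p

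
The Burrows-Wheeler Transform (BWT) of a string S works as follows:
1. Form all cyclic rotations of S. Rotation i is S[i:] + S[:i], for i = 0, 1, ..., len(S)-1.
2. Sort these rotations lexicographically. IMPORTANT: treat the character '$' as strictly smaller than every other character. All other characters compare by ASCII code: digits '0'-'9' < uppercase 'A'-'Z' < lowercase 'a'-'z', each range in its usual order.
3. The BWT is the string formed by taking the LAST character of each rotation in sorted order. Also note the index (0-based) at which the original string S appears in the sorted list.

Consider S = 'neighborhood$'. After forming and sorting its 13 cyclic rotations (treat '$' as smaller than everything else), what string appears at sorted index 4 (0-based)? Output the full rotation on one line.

All 13 rotations (rotation i = S[i:]+S[:i]):
  rot[0] = neighborhood$
  rot[1] = eighborhood$n
  rot[2] = ighborhood$ne
  rot[3] = ghborhood$nei
  rot[4] = hborhood$neig
  rot[5] = borhood$neigh
  rot[6] = orhood$neighb
  rot[7] = rhood$neighbo
  rot[8] = hood$neighbor
  rot[9] = ood$neighborh
  rot[10] = od$neighborho
  rot[11] = d$neighborhoo
  rot[12] = $neighborhood
Sorted (with $ < everything):
  sorted[0] = $neighborhood
  sorted[1] = borhood$neigh
  sorted[2] = d$neighborhoo
  sorted[3] = eighborhood$n
  sorted[4] = ghborhood$nei
  sorted[5] = hborhood$neig
  sorted[6] = hood$neighbor
  sorted[7] = ighborhood$ne
  sorted[8] = neighborhood$
  sorted[9] = od$neighborho
  sorted[10] = ood$neighborh
  sorted[11] = orhood$neighb
  sorted[12] = rhood$neighbo
sorted[4] = ghborhood$nei

Answer: ghborhood$nei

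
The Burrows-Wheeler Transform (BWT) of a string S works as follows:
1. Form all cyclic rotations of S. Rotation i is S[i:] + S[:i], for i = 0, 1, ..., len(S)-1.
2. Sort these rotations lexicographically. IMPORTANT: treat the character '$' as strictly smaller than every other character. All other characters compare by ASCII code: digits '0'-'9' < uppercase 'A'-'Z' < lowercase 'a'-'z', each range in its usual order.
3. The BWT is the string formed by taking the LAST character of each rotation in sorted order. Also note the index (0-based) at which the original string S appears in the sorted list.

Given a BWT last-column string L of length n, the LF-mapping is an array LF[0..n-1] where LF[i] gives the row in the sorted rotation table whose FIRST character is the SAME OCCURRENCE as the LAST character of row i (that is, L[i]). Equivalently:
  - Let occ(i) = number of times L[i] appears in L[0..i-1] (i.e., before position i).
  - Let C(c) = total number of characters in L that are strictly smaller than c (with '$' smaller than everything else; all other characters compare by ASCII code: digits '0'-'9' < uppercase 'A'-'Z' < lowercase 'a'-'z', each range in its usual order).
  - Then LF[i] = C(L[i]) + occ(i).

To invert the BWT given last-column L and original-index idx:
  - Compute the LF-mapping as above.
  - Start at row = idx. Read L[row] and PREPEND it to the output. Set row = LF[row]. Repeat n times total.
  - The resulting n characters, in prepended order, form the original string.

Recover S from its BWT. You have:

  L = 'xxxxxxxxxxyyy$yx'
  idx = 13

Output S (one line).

LF mapping: 1 2 3 4 5 6 7 8 9 10 12 13 14 0 15 11
Walk LF starting at row 13, prepending L[row]:
  step 1: row=13, L[13]='$', prepend. Next row=LF[13]=0
  step 2: row=0, L[0]='x', prepend. Next row=LF[0]=1
  step 3: row=1, L[1]='x', prepend. Next row=LF[1]=2
  step 4: row=2, L[2]='x', prepend. Next row=LF[2]=3
  step 5: row=3, L[3]='x', prepend. Next row=LF[3]=4
  step 6: row=4, L[4]='x', prepend. Next row=LF[4]=5
  step 7: row=5, L[5]='x', prepend. Next row=LF[5]=6
  step 8: row=6, L[6]='x', prepend. Next row=LF[6]=7
  step 9: row=7, L[7]='x', prepend. Next row=LF[7]=8
  step 10: row=8, L[8]='x', prepend. Next row=LF[8]=9
  step 11: row=9, L[9]='x', prepend. Next row=LF[9]=10
  step 12: row=10, L[10]='y', prepend. Next row=LF[10]=12
  step 13: row=12, L[12]='y', prepend. Next row=LF[12]=14
  step 14: row=14, L[14]='y', prepend. Next row=LF[14]=15
  step 15: row=15, L[15]='x', prepend. Next row=LF[15]=11
  step 16: row=11, L[11]='y', prepend. Next row=LF[11]=13
Reversed output: yxyyyxxxxxxxxxx$

Answer: yxyyyxxxxxxxxxx$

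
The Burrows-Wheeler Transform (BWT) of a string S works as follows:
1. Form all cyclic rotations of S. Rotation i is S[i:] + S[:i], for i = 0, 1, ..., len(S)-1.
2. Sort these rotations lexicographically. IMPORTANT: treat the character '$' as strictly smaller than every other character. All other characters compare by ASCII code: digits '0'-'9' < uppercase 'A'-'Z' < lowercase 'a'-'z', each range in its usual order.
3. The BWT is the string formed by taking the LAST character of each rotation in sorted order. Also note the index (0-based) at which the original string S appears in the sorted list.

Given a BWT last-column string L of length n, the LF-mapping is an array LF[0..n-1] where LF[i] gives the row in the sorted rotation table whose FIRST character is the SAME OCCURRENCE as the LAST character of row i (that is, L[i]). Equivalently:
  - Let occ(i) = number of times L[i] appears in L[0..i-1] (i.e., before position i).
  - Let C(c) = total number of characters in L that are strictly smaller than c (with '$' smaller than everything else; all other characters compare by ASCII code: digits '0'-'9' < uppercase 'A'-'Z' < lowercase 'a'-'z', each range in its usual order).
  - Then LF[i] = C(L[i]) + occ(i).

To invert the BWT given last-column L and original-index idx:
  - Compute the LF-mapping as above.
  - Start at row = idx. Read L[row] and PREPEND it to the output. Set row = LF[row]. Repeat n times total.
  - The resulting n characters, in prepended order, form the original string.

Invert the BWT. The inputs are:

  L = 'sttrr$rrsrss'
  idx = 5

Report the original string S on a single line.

Answer: rstrrsstrrs$

Derivation:
LF mapping: 6 10 11 1 2 0 3 4 7 5 8 9
Walk LF starting at row 5, prepending L[row]:
  step 1: row=5, L[5]='$', prepend. Next row=LF[5]=0
  step 2: row=0, L[0]='s', prepend. Next row=LF[0]=6
  step 3: row=6, L[6]='r', prepend. Next row=LF[6]=3
  step 4: row=3, L[3]='r', prepend. Next row=LF[3]=1
  step 5: row=1, L[1]='t', prepend. Next row=LF[1]=10
  step 6: row=10, L[10]='s', prepend. Next row=LF[10]=8
  step 7: row=8, L[8]='s', prepend. Next row=LF[8]=7
  step 8: row=7, L[7]='r', prepend. Next row=LF[7]=4
  step 9: row=4, L[4]='r', prepend. Next row=LF[4]=2
  step 10: row=2, L[2]='t', prepend. Next row=LF[2]=11
  step 11: row=11, L[11]='s', prepend. Next row=LF[11]=9
  step 12: row=9, L[9]='r', prepend. Next row=LF[9]=5
Reversed output: rstrrsstrrs$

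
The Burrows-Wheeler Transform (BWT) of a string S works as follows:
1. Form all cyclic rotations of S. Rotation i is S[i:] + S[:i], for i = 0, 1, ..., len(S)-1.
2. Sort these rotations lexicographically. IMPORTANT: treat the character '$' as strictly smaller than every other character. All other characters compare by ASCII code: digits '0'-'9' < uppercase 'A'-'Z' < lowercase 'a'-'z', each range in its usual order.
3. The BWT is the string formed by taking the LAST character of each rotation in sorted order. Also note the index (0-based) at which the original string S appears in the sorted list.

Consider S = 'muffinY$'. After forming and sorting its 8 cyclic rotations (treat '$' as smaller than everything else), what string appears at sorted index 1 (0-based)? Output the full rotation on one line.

Answer: Y$muffin

Derivation:
All 8 rotations (rotation i = S[i:]+S[:i]):
  rot[0] = muffinY$
  rot[1] = uffinY$m
  rot[2] = ffinY$mu
  rot[3] = finY$muf
  rot[4] = inY$muff
  rot[5] = nY$muffi
  rot[6] = Y$muffin
  rot[7] = $muffinY
Sorted (with $ < everything):
  sorted[0] = $muffinY
  sorted[1] = Y$muffin
  sorted[2] = ffinY$mu
  sorted[3] = finY$muf
  sorted[4] = inY$muff
  sorted[5] = muffinY$
  sorted[6] = nY$muffi
  sorted[7] = uffinY$m
sorted[1] = Y$muffin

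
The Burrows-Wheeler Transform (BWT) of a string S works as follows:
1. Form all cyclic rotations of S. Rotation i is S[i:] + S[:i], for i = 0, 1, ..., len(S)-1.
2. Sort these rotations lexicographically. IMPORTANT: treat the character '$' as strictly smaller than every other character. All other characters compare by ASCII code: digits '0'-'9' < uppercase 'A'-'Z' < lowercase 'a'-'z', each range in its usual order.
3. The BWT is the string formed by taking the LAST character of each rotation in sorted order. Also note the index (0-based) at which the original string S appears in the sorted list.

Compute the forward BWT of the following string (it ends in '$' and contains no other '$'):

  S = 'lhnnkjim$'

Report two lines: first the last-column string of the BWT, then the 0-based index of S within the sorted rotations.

Answer: mljkn$inh
5

Derivation:
All 9 rotations (rotation i = S[i:]+S[:i]):
  rot[0] = lhnnkjim$
  rot[1] = hnnkjim$l
  rot[2] = nnkjim$lh
  rot[3] = nkjim$lhn
  rot[4] = kjim$lhnn
  rot[5] = jim$lhnnk
  rot[6] = im$lhnnkj
  rot[7] = m$lhnnkji
  rot[8] = $lhnnkjim
Sorted (with $ < everything):
  sorted[0] = $lhnnkjim  (last char: 'm')
  sorted[1] = hnnkjim$l  (last char: 'l')
  sorted[2] = im$lhnnkj  (last char: 'j')
  sorted[3] = jim$lhnnk  (last char: 'k')
  sorted[4] = kjim$lhnn  (last char: 'n')
  sorted[5] = lhnnkjim$  (last char: '$')
  sorted[6] = m$lhnnkji  (last char: 'i')
  sorted[7] = nkjim$lhn  (last char: 'n')
  sorted[8] = nnkjim$lh  (last char: 'h')
Last column: mljkn$inh
Original string S is at sorted index 5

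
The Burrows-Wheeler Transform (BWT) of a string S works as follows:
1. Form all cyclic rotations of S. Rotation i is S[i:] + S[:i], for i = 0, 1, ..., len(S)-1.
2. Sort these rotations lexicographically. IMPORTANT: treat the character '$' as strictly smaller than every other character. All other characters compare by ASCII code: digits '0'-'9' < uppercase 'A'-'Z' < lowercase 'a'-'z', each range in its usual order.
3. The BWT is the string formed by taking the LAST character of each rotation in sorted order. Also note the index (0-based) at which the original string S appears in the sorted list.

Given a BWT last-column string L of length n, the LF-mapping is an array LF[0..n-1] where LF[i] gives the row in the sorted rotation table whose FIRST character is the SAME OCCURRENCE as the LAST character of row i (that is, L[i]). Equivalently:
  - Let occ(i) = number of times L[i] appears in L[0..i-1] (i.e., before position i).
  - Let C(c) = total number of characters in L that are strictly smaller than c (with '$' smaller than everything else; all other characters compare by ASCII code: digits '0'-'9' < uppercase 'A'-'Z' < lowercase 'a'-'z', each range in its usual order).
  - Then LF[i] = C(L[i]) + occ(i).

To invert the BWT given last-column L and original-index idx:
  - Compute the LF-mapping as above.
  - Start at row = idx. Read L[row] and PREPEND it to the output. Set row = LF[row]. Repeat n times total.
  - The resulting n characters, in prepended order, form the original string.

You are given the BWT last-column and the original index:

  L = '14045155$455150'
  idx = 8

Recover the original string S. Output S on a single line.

LF mapping: 3 6 1 7 9 4 10 11 0 8 12 13 5 14 2
Walk LF starting at row 8, prepending L[row]:
  step 1: row=8, L[8]='$', prepend. Next row=LF[8]=0
  step 2: row=0, L[0]='1', prepend. Next row=LF[0]=3
  step 3: row=3, L[3]='4', prepend. Next row=LF[3]=7
  step 4: row=7, L[7]='5', prepend. Next row=LF[7]=11
  step 5: row=11, L[11]='5', prepend. Next row=LF[11]=13
  step 6: row=13, L[13]='5', prepend. Next row=LF[13]=14
  step 7: row=14, L[14]='0', prepend. Next row=LF[14]=2
  step 8: row=2, L[2]='0', prepend. Next row=LF[2]=1
  step 9: row=1, L[1]='4', prepend. Next row=LF[1]=6
  step 10: row=6, L[6]='5', prepend. Next row=LF[6]=10
  step 11: row=10, L[10]='5', prepend. Next row=LF[10]=12
  step 12: row=12, L[12]='1', prepend. Next row=LF[12]=5
  step 13: row=5, L[5]='1', prepend. Next row=LF[5]=4
  step 14: row=4, L[4]='5', prepend. Next row=LF[4]=9
  step 15: row=9, L[9]='4', prepend. Next row=LF[9]=8
Reversed output: 45115540055541$

Answer: 45115540055541$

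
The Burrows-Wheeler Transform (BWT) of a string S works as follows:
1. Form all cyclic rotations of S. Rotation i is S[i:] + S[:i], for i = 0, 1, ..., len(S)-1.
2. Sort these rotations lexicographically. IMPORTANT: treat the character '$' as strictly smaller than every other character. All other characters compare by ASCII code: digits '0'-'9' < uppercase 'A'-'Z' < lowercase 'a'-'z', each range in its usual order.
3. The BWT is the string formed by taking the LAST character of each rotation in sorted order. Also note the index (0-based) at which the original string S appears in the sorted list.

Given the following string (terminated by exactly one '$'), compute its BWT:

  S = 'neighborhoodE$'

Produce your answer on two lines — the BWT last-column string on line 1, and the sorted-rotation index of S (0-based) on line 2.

All 14 rotations (rotation i = S[i:]+S[:i]):
  rot[0] = neighborhoodE$
  rot[1] = eighborhoodE$n
  rot[2] = ighborhoodE$ne
  rot[3] = ghborhoodE$nei
  rot[4] = hborhoodE$neig
  rot[5] = borhoodE$neigh
  rot[6] = orhoodE$neighb
  rot[7] = rhoodE$neighbo
  rot[8] = hoodE$neighbor
  rot[9] = oodE$neighborh
  rot[10] = odE$neighborho
  rot[11] = dE$neighborhoo
  rot[12] = E$neighborhood
  rot[13] = $neighborhoodE
Sorted (with $ < everything):
  sorted[0] = $neighborhoodE  (last char: 'E')
  sorted[1] = E$neighborhood  (last char: 'd')
  sorted[2] = borhoodE$neigh  (last char: 'h')
  sorted[3] = dE$neighborhoo  (last char: 'o')
  sorted[4] = eighborhoodE$n  (last char: 'n')
  sorted[5] = ghborhoodE$nei  (last char: 'i')
  sorted[6] = hborhoodE$neig  (last char: 'g')
  sorted[7] = hoodE$neighbor  (last char: 'r')
  sorted[8] = ighborhoodE$ne  (last char: 'e')
  sorted[9] = neighborhoodE$  (last char: '$')
  sorted[10] = odE$neighborho  (last char: 'o')
  sorted[11] = oodE$neighborh  (last char: 'h')
  sorted[12] = orhoodE$neighb  (last char: 'b')
  sorted[13] = rhoodE$neighbo  (last char: 'o')
Last column: Edhonigre$ohbo
Original string S is at sorted index 9

Answer: Edhonigre$ohbo
9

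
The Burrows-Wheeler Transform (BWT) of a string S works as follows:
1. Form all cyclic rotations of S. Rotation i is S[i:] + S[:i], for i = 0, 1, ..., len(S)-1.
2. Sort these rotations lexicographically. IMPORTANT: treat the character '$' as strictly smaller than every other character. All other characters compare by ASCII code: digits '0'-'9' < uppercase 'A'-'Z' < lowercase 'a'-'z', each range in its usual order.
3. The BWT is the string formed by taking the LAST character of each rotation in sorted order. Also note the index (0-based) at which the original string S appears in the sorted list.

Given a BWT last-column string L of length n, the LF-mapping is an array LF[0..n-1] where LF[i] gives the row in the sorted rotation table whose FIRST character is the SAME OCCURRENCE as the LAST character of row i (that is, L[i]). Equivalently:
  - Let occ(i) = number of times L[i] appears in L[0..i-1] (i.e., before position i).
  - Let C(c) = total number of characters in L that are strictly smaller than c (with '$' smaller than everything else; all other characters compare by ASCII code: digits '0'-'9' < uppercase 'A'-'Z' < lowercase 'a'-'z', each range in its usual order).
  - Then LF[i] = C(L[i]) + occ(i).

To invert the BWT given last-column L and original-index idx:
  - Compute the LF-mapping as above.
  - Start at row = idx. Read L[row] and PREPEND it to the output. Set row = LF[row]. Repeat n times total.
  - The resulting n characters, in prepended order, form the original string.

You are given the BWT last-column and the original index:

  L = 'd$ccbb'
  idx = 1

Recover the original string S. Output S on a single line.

LF mapping: 5 0 3 4 1 2
Walk LF starting at row 1, prepending L[row]:
  step 1: row=1, L[1]='$', prepend. Next row=LF[1]=0
  step 2: row=0, L[0]='d', prepend. Next row=LF[0]=5
  step 3: row=5, L[5]='b', prepend. Next row=LF[5]=2
  step 4: row=2, L[2]='c', prepend. Next row=LF[2]=3
  step 5: row=3, L[3]='c', prepend. Next row=LF[3]=4
  step 6: row=4, L[4]='b', prepend. Next row=LF[4]=1
Reversed output: bccbd$

Answer: bccbd$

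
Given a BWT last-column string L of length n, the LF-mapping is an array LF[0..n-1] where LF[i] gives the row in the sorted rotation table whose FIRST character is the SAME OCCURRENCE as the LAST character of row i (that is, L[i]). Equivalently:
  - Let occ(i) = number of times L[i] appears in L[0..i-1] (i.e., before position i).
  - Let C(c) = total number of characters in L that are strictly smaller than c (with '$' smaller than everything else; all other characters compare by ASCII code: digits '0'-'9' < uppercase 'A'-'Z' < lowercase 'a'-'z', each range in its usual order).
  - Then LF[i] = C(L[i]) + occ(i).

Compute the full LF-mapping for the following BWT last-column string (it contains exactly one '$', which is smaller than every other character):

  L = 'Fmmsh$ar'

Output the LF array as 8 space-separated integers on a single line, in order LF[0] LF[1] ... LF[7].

Answer: 1 4 5 7 3 0 2 6

Derivation:
Char counts: '$':1, 'F':1, 'a':1, 'h':1, 'm':2, 'r':1, 's':1
C (first-col start): C('$')=0, C('F')=1, C('a')=2, C('h')=3, C('m')=4, C('r')=6, C('s')=7
L[0]='F': occ=0, LF[0]=C('F')+0=1+0=1
L[1]='m': occ=0, LF[1]=C('m')+0=4+0=4
L[2]='m': occ=1, LF[2]=C('m')+1=4+1=5
L[3]='s': occ=0, LF[3]=C('s')+0=7+0=7
L[4]='h': occ=0, LF[4]=C('h')+0=3+0=3
L[5]='$': occ=0, LF[5]=C('$')+0=0+0=0
L[6]='a': occ=0, LF[6]=C('a')+0=2+0=2
L[7]='r': occ=0, LF[7]=C('r')+0=6+0=6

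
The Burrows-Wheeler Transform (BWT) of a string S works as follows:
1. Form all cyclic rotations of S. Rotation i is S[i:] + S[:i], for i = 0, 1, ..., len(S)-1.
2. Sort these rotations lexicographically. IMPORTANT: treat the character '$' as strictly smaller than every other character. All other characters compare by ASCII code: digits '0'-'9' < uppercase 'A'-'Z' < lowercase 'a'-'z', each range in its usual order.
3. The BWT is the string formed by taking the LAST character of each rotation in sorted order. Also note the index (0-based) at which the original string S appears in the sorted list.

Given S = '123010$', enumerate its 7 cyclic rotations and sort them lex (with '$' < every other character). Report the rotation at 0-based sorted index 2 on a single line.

Answer: 010$123

Derivation:
All 7 rotations (rotation i = S[i:]+S[:i]):
  rot[0] = 123010$
  rot[1] = 23010$1
  rot[2] = 3010$12
  rot[3] = 010$123
  rot[4] = 10$1230
  rot[5] = 0$12301
  rot[6] = $123010
Sorted (with $ < everything):
  sorted[0] = $123010
  sorted[1] = 0$12301
  sorted[2] = 010$123
  sorted[3] = 10$1230
  sorted[4] = 123010$
  sorted[5] = 23010$1
  sorted[6] = 3010$12
sorted[2] = 010$123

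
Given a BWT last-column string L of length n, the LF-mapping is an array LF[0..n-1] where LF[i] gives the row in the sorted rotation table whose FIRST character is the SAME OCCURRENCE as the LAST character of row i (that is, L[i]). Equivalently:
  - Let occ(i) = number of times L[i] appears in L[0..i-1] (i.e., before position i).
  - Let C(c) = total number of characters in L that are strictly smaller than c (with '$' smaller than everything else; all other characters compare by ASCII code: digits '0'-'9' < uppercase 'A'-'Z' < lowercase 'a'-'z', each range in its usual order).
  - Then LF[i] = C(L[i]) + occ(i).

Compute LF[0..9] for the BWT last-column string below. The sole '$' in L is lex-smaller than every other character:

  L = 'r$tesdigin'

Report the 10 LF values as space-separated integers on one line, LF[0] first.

Char counts: '$':1, 'd':1, 'e':1, 'g':1, 'i':2, 'n':1, 'r':1, 's':1, 't':1
C (first-col start): C('$')=0, C('d')=1, C('e')=2, C('g')=3, C('i')=4, C('n')=6, C('r')=7, C('s')=8, C('t')=9
L[0]='r': occ=0, LF[0]=C('r')+0=7+0=7
L[1]='$': occ=0, LF[1]=C('$')+0=0+0=0
L[2]='t': occ=0, LF[2]=C('t')+0=9+0=9
L[3]='e': occ=0, LF[3]=C('e')+0=2+0=2
L[4]='s': occ=0, LF[4]=C('s')+0=8+0=8
L[5]='d': occ=0, LF[5]=C('d')+0=1+0=1
L[6]='i': occ=0, LF[6]=C('i')+0=4+0=4
L[7]='g': occ=0, LF[7]=C('g')+0=3+0=3
L[8]='i': occ=1, LF[8]=C('i')+1=4+1=5
L[9]='n': occ=0, LF[9]=C('n')+0=6+0=6

Answer: 7 0 9 2 8 1 4 3 5 6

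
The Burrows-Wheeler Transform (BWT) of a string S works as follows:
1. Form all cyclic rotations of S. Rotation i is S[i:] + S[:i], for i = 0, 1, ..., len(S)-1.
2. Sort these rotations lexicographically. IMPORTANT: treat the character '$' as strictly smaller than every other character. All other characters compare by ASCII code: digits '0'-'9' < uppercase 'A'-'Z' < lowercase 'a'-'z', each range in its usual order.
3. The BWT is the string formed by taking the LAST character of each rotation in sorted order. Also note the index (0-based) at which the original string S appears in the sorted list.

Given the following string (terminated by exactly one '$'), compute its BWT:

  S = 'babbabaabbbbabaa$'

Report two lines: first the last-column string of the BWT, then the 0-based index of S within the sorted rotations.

All 17 rotations (rotation i = S[i:]+S[:i]):
  rot[0] = babbabaabbbbabaa$
  rot[1] = abbabaabbbbabaa$b
  rot[2] = bbabaabbbbabaa$ba
  rot[3] = babaabbbbabaa$bab
  rot[4] = abaabbbbabaa$babb
  rot[5] = baabbbbabaa$babba
  rot[6] = aabbbbabaa$babbab
  rot[7] = abbbbabaa$babbaba
  rot[8] = bbbbabaa$babbabaa
  rot[9] = bbbabaa$babbabaab
  rot[10] = bbabaa$babbabaabb
  rot[11] = babaa$babbabaabbb
  rot[12] = abaa$babbabaabbbb
  rot[13] = baa$babbabaabbbba
  rot[14] = aa$babbabaabbbbab
  rot[15] = a$babbabaabbbbaba
  rot[16] = $babbabaabbbbabaa
Sorted (with $ < everything):
  sorted[0] = $babbabaabbbbabaa  (last char: 'a')
  sorted[1] = a$babbabaabbbbaba  (last char: 'a')
  sorted[2] = aa$babbabaabbbbab  (last char: 'b')
  sorted[3] = aabbbbabaa$babbab  (last char: 'b')
  sorted[4] = abaa$babbabaabbbb  (last char: 'b')
  sorted[5] = abaabbbbabaa$babb  (last char: 'b')
  sorted[6] = abbabaabbbbabaa$b  (last char: 'b')
  sorted[7] = abbbbabaa$babbaba  (last char: 'a')
  sorted[8] = baa$babbabaabbbba  (last char: 'a')
  sorted[9] = baabbbbabaa$babba  (last char: 'a')
  sorted[10] = babaa$babbabaabbb  (last char: 'b')
  sorted[11] = babaabbbbabaa$bab  (last char: 'b')
  sorted[12] = babbabaabbbbabaa$  (last char: '$')
  sorted[13] = bbabaa$babbabaabb  (last char: 'b')
  sorted[14] = bbabaabbbbabaa$ba  (last char: 'a')
  sorted[15] = bbbabaa$babbabaab  (last char: 'b')
  sorted[16] = bbbbabaa$babbabaa  (last char: 'a')
Last column: aabbbbbaaabb$baba
Original string S is at sorted index 12

Answer: aabbbbbaaabb$baba
12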